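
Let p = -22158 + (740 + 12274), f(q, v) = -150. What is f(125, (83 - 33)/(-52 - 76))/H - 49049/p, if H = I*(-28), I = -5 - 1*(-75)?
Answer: 2437691/448056 ≈ 5.4406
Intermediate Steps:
I = 70 (I = -5 + 75 = 70)
H = -1960 (H = 70*(-28) = -1960)
p = -9144 (p = -22158 + 13014 = -9144)
f(125, (83 - 33)/(-52 - 76))/H - 49049/p = -150/(-1960) - 49049/(-9144) = -150*(-1/1960) - 49049*(-1/9144) = 15/196 + 49049/9144 = 2437691/448056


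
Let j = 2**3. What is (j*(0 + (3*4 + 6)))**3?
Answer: 2985984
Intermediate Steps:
j = 8
(j*(0 + (3*4 + 6)))**3 = (8*(0 + (3*4 + 6)))**3 = (8*(0 + (12 + 6)))**3 = (8*(0 + 18))**3 = (8*18)**3 = 144**3 = 2985984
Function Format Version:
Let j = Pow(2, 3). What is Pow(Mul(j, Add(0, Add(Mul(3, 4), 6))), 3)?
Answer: 2985984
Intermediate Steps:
j = 8
Pow(Mul(j, Add(0, Add(Mul(3, 4), 6))), 3) = Pow(Mul(8, Add(0, Add(Mul(3, 4), 6))), 3) = Pow(Mul(8, Add(0, Add(12, 6))), 3) = Pow(Mul(8, Add(0, 18)), 3) = Pow(Mul(8, 18), 3) = Pow(144, 3) = 2985984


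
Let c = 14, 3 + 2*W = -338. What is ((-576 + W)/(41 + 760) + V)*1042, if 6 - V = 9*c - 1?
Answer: -100100251/801 ≈ -1.2497e+5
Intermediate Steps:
W = -341/2 (W = -3/2 + (½)*(-338) = -3/2 - 169 = -341/2 ≈ -170.50)
V = -119 (V = 6 - (9*14 - 1) = 6 - (126 - 1) = 6 - 1*125 = 6 - 125 = -119)
((-576 + W)/(41 + 760) + V)*1042 = ((-576 - 341/2)/(41 + 760) - 119)*1042 = (-1493/2/801 - 119)*1042 = (-1493/2*1/801 - 119)*1042 = (-1493/1602 - 119)*1042 = -192131/1602*1042 = -100100251/801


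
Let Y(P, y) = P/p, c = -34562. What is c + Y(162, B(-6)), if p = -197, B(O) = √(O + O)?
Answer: -6808876/197 ≈ -34563.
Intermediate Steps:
B(O) = √2*√O (B(O) = √(2*O) = √2*√O)
Y(P, y) = -P/197 (Y(P, y) = P/(-197) = P*(-1/197) = -P/197)
c + Y(162, B(-6)) = -34562 - 1/197*162 = -34562 - 162/197 = -6808876/197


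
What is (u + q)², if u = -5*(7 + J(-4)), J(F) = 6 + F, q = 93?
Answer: 2304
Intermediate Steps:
u = -45 (u = -5*(7 + (6 - 4)) = -5*(7 + 2) = -5*9 = -45)
(u + q)² = (-45 + 93)² = 48² = 2304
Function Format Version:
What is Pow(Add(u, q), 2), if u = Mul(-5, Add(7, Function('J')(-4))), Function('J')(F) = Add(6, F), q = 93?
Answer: 2304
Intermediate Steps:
u = -45 (u = Mul(-5, Add(7, Add(6, -4))) = Mul(-5, Add(7, 2)) = Mul(-5, 9) = -45)
Pow(Add(u, q), 2) = Pow(Add(-45, 93), 2) = Pow(48, 2) = 2304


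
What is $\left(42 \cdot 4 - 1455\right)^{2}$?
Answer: $1656369$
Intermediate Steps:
$\left(42 \cdot 4 - 1455\right)^{2} = \left(168 - 1455\right)^{2} = \left(-1287\right)^{2} = 1656369$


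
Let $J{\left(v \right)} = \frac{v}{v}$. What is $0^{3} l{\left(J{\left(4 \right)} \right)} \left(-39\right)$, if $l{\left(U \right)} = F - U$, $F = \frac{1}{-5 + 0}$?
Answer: $0$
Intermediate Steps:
$J{\left(v \right)} = 1$
$F = - \frac{1}{5}$ ($F = \frac{1}{-5} = - \frac{1}{5} \approx -0.2$)
$l{\left(U \right)} = - \frac{1}{5} - U$
$0^{3} l{\left(J{\left(4 \right)} \right)} \left(-39\right) = 0^{3} \left(- \frac{1}{5} - 1\right) \left(-39\right) = 0 \left(- \frac{1}{5} - 1\right) \left(-39\right) = 0 \left(- \frac{6}{5}\right) \left(-39\right) = 0 \left(-39\right) = 0$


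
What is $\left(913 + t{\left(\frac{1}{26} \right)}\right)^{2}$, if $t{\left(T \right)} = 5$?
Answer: $842724$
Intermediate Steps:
$\left(913 + t{\left(\frac{1}{26} \right)}\right)^{2} = \left(913 + 5\right)^{2} = 918^{2} = 842724$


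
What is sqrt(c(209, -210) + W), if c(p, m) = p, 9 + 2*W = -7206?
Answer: I*sqrt(13594)/2 ≈ 58.297*I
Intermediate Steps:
W = -7215/2 (W = -9/2 + (1/2)*(-7206) = -9/2 - 3603 = -7215/2 ≈ -3607.5)
sqrt(c(209, -210) + W) = sqrt(209 - 7215/2) = sqrt(-6797/2) = I*sqrt(13594)/2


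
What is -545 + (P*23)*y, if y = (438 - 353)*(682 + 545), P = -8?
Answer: -19190825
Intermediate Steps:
y = 104295 (y = 85*1227 = 104295)
-545 + (P*23)*y = -545 - 8*23*104295 = -545 - 184*104295 = -545 - 19190280 = -19190825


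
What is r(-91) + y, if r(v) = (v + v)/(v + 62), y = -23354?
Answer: -677084/29 ≈ -23348.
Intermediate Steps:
r(v) = 2*v/(62 + v) (r(v) = (2*v)/(62 + v) = 2*v/(62 + v))
r(-91) + y = 2*(-91)/(62 - 91) - 23354 = 2*(-91)/(-29) - 23354 = 2*(-91)*(-1/29) - 23354 = 182/29 - 23354 = -677084/29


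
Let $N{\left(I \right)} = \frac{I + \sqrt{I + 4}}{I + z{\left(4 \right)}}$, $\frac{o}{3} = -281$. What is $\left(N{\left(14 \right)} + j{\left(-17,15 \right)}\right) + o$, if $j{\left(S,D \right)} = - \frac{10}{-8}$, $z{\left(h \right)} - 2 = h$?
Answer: $- \frac{16821}{20} + \frac{3 \sqrt{2}}{20} \approx -840.84$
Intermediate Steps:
$z{\left(h \right)} = 2 + h$
$o = -843$ ($o = 3 \left(-281\right) = -843$)
$j{\left(S,D \right)} = \frac{5}{4}$ ($j{\left(S,D \right)} = \left(-10\right) \left(- \frac{1}{8}\right) = \frac{5}{4}$)
$N{\left(I \right)} = \frac{I + \sqrt{4 + I}}{6 + I}$ ($N{\left(I \right)} = \frac{I + \sqrt{I + 4}}{I + \left(2 + 4\right)} = \frac{I + \sqrt{4 + I}}{I + 6} = \frac{I + \sqrt{4 + I}}{6 + I}$)
$\left(N{\left(14 \right)} + j{\left(-17,15 \right)}\right) + o = \left(\frac{14 + \sqrt{4 + 14}}{6 + 14} + \frac{5}{4}\right) - 843 = \left(\frac{14 + \sqrt{18}}{20} + \frac{5}{4}\right) - 843 = \left(\frac{14 + 3 \sqrt{2}}{20} + \frac{5}{4}\right) - 843 = \left(\left(\frac{7}{10} + \frac{3 \sqrt{2}}{20}\right) + \frac{5}{4}\right) - 843 = \left(\frac{39}{20} + \frac{3 \sqrt{2}}{20}\right) - 843 = - \frac{16821}{20} + \frac{3 \sqrt{2}}{20}$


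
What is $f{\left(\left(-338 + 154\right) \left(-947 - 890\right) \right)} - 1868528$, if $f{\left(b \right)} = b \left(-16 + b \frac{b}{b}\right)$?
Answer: $114242131408$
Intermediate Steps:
$f{\left(b \right)} = b \left(-16 + b\right)$ ($f{\left(b \right)} = b \left(-16 + b 1\right) = b \left(-16 + b\right)$)
$f{\left(\left(-338 + 154\right) \left(-947 - 890\right) \right)} - 1868528 = \left(-338 + 154\right) \left(-947 - 890\right) \left(-16 + \left(-338 + 154\right) \left(-947 - 890\right)\right) - 1868528 = \left(-184\right) \left(-1837\right) \left(-16 - -338008\right) - 1868528 = 338008 \left(-16 + 338008\right) - 1868528 = 338008 \cdot 337992 - 1868528 = 114243999936 - 1868528 = 114242131408$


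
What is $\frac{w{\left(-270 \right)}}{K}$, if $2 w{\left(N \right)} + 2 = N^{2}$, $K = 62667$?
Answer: $\frac{36449}{62667} \approx 0.58163$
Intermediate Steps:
$w{\left(N \right)} = -1 + \frac{N^{2}}{2}$
$\frac{w{\left(-270 \right)}}{K} = \frac{-1 + \frac{\left(-270\right)^{2}}{2}}{62667} = \left(-1 + \frac{1}{2} \cdot 72900\right) \frac{1}{62667} = \left(-1 + 36450\right) \frac{1}{62667} = 36449 \cdot \frac{1}{62667} = \frac{36449}{62667}$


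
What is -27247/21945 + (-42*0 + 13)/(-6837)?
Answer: -1884576/1515535 ≈ -1.2435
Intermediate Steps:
-27247/21945 + (-42*0 + 13)/(-6837) = -27247*1/21945 + (0 + 13)*(-1/6837) = -2477/1995 + 13*(-1/6837) = -2477/1995 - 13/6837 = -1884576/1515535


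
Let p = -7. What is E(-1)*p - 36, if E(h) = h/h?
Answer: -43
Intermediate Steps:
E(h) = 1
E(-1)*p - 36 = 1*(-7) - 36 = -7 - 36 = -43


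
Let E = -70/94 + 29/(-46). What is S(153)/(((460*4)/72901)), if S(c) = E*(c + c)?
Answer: -33160404969/1989040 ≈ -16672.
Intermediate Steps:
E = -2973/2162 (E = -70*1/94 + 29*(-1/46) = -35/47 - 29/46 = -2973/2162 ≈ -1.3751)
S(c) = -2973*c/1081 (S(c) = -2973*(c + c)/2162 = -2973*c/1081)
S(153)/(((460*4)/72901)) = (-2973/1081*153)/(((460*4)/72901)) = -454869/(1081*(1840*(1/72901))) = -454869/(1081*1840/72901) = -454869/1081*72901/1840 = -33160404969/1989040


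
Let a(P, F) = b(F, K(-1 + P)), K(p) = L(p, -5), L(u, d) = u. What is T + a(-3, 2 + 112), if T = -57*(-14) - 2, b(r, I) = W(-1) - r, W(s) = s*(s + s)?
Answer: 684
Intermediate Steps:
W(s) = 2*s² (W(s) = s*(2*s) = 2*s²)
K(p) = p
b(r, I) = 2 - r (b(r, I) = 2*(-1)² - r = 2*1 - r = 2 - r)
a(P, F) = 2 - F
T = 796 (T = 798 - 2 = 796)
T + a(-3, 2 + 112) = 796 + (2 - (2 + 112)) = 796 + (2 - 1*114) = 796 + (2 - 114) = 796 - 112 = 684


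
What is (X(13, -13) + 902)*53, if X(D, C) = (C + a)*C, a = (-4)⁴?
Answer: -119621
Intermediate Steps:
a = 256
X(D, C) = C*(256 + C) (X(D, C) = (C + 256)*C = (256 + C)*C = C*(256 + C))
(X(13, -13) + 902)*53 = (-13*(256 - 13) + 902)*53 = (-13*243 + 902)*53 = (-3159 + 902)*53 = -2257*53 = -119621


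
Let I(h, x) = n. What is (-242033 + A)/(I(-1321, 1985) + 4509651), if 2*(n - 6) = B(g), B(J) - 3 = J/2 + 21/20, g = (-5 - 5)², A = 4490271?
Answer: 169929520/180387361 ≈ 0.94203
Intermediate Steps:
g = 100 (g = (-10)² = 100)
B(J) = 81/20 + J/2 (B(J) = 3 + (J/2 + 21/20) = 3 + (21/20 + J/2) = 81/20 + J/2)
n = 1321/40 (n = 6 + (81/20 + (½)*100)/2 = 6 + (81/20 + 50)/2 = 6 + (½)*(1081/20) = 6 + 1081/40 = 1321/40 ≈ 33.025)
I(h, x) = 1321/40
(-242033 + A)/(I(-1321, 1985) + 4509651) = (-242033 + 4490271)/(1321/40 + 4509651) = 4248238/(180387361/40) = 4248238*(40/180387361) = 169929520/180387361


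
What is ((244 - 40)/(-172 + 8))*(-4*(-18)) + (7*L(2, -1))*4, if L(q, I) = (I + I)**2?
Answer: 920/41 ≈ 22.439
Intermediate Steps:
L(q, I) = 4*I**2 (L(q, I) = (2*I)**2 = 4*I**2)
((244 - 40)/(-172 + 8))*(-4*(-18)) + (7*L(2, -1))*4 = ((244 - 40)/(-172 + 8))*(-4*(-18)) + (7*(4*(-1)**2))*4 = (204/(-164))*72 + (7*(4*1))*4 = (204*(-1/164))*72 + (7*4)*4 = -51/41*72 + 28*4 = -3672/41 + 112 = 920/41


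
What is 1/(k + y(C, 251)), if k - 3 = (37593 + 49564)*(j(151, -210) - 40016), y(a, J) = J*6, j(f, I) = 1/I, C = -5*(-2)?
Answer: -30/104630202541 ≈ -2.8672e-10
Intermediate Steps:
C = 10
y(a, J) = 6*J
k = -104630247721/30 (k = 3 + (37593 + 49564)*(1/(-210) - 40016) = 3 + 87157*(-1/210 - 40016) = 3 + 87157*(-8403361/210) = 3 - 104630247811/30 = -104630247721/30 ≈ -3.4877e+9)
1/(k + y(C, 251)) = 1/(-104630247721/30 + 6*251) = 1/(-104630247721/30 + 1506) = 1/(-104630202541/30) = -30/104630202541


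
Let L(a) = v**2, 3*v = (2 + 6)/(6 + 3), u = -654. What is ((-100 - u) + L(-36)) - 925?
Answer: -270395/729 ≈ -370.91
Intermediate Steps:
v = 8/27 (v = ((2 + 6)/(6 + 3))/3 = (8/9)/3 = (8*(1/9))/3 = (1/3)*(8/9) = 8/27 ≈ 0.29630)
L(a) = 64/729 (L(a) = (8/27)**2 = 64/729)
((-100 - u) + L(-36)) - 925 = ((-100 - 1*(-654)) + 64/729) - 925 = ((-100 + 654) + 64/729) - 925 = (554 + 64/729) - 925 = 403930/729 - 925 = -270395/729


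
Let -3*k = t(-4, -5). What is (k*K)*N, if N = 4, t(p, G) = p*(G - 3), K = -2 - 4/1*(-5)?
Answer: -768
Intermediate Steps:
K = 18 (K = -2 - 4*1*(-5) = -2 - 4*(-5) = -2 + 20 = 18)
t(p, G) = p*(-3 + G)
k = -32/3 (k = -(-4)*(-3 - 5)/3 = -(-4)*(-8)/3 = -⅓*32 = -32/3 ≈ -10.667)
(k*K)*N = -32/3*18*4 = -192*4 = -768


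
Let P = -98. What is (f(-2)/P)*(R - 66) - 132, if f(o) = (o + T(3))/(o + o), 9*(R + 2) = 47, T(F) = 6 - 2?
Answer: -233413/1764 ≈ -132.32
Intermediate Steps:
T(F) = 4
R = 29/9 (R = -2 + (⅑)*47 = -2 + 47/9 = 29/9 ≈ 3.2222)
f(o) = (4 + o)/(2*o) (f(o) = (o + 4)/(o + o) = (4 + o)/((2*o)) = (4 + o)*(1/(2*o)) = (4 + o)/(2*o))
(f(-2)/P)*(R - 66) - 132 = (((½)*(4 - 2)/(-2))/(-98))*(29/9 - 66) - 132 = (((½)*(-½)*2)*(-1/98))*(-565/9) - 132 = -½*(-1/98)*(-565/9) - 132 = (1/196)*(-565/9) - 132 = -565/1764 - 132 = -233413/1764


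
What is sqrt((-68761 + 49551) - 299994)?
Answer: 2*I*sqrt(79801) ≈ 564.98*I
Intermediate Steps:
sqrt((-68761 + 49551) - 299994) = sqrt(-19210 - 299994) = sqrt(-319204) = 2*I*sqrt(79801)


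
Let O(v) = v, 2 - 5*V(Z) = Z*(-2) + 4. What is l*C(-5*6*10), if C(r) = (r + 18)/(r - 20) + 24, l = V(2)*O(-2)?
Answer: -3981/200 ≈ -19.905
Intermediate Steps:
V(Z) = -⅖ + 2*Z/5 (V(Z) = ⅖ - (Z*(-2) + 4)/5 = ⅖ - (-2*Z + 4)/5 = ⅖ - (4 - 2*Z)/5 = ⅖ + (-⅘ + 2*Z/5) = -⅖ + 2*Z/5)
l = -⅘ (l = (-⅖ + (⅖)*2)*(-2) = (-⅖ + ⅘)*(-2) = (⅖)*(-2) = -⅘ ≈ -0.80000)
C(r) = 24 + (18 + r)/(-20 + r) (C(r) = (18 + r)/(-20 + r) + 24 = 24 + (18 + r)/(-20 + r))
l*C(-5*6*10) = -4*(-462 + 25*(-5*6*10))/(5*(-20 - 5*6*10)) = -4*(-462 + 25*(-30*10))/(5*(-20 - 30*10)) = -4*(-462 + 25*(-300))/(5*(-20 - 300)) = -4*(-462 - 7500)/(5*(-320)) = -(-1)*(-7962)/400 = -⅘*3981/160 = -3981/200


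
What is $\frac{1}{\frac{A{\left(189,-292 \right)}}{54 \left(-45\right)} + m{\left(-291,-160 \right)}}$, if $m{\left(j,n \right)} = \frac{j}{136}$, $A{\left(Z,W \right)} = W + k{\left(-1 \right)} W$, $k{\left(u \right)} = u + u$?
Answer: $- \frac{165240}{373421} \approx -0.4425$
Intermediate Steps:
$k{\left(u \right)} = 2 u$
$A{\left(Z,W \right)} = - W$ ($A{\left(Z,W \right)} = W + 2 \left(-1\right) W = W - 2 W = - W$)
$m{\left(j,n \right)} = \frac{j}{136}$ ($m{\left(j,n \right)} = j \frac{1}{136} = \frac{j}{136}$)
$\frac{1}{\frac{A{\left(189,-292 \right)}}{54 \left(-45\right)} + m{\left(-291,-160 \right)}} = \frac{1}{\frac{\left(-1\right) \left(-292\right)}{54 \left(-45\right)} + \frac{1}{136} \left(-291\right)} = \frac{1}{\frac{292}{-2430} - \frac{291}{136}} = \frac{1}{292 \left(- \frac{1}{2430}\right) - \frac{291}{136}} = \frac{1}{- \frac{146}{1215} - \frac{291}{136}} = \frac{1}{- \frac{373421}{165240}} = - \frac{165240}{373421}$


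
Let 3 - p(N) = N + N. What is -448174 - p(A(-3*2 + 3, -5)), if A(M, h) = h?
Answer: -448187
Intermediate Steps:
p(N) = 3 - 2*N (p(N) = 3 - (N + N) = 3 - 2*N)
-448174 - p(A(-3*2 + 3, -5)) = -448174 - (3 - 2*(-5)) = -448174 - (3 + 10) = -448174 - 1*13 = -448174 - 13 = -448187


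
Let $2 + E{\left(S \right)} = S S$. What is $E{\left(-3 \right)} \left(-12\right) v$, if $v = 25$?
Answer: $-2100$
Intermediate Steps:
$E{\left(S \right)} = -2 + S^{2}$ ($E{\left(S \right)} = -2 + S S = -2 + S^{2}$)
$E{\left(-3 \right)} \left(-12\right) v = \left(-2 + \left(-3\right)^{2}\right) \left(-12\right) 25 = \left(-2 + 9\right) \left(-12\right) 25 = 7 \left(-12\right) 25 = \left(-84\right) 25 = -2100$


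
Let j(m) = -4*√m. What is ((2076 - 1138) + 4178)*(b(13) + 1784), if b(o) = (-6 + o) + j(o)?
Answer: 9162756 - 20464*√13 ≈ 9.0890e+6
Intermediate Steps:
b(o) = -6 + o - 4*√o (b(o) = (-6 + o) - 4*√o = -6 + o - 4*√o)
((2076 - 1138) + 4178)*(b(13) + 1784) = ((2076 - 1138) + 4178)*((-6 + 13 - 4*√13) + 1784) = (938 + 4178)*((7 - 4*√13) + 1784) = 5116*(1791 - 4*√13) = 9162756 - 20464*√13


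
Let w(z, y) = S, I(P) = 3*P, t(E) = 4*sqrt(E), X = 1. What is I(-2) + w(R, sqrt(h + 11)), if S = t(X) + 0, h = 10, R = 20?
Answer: -2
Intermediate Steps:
S = 4 (S = 4*sqrt(1) + 0 = 4*1 + 0 = 4 + 0 = 4)
w(z, y) = 4
I(-2) + w(R, sqrt(h + 11)) = 3*(-2) + 4 = -6 + 4 = -2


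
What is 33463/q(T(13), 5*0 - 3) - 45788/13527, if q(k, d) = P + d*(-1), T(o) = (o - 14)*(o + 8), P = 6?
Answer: 50249101/13527 ≈ 3714.7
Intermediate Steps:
T(o) = (-14 + o)*(8 + o)
q(k, d) = 6 - d (q(k, d) = 6 + d*(-1) = 6 - d)
33463/q(T(13), 5*0 - 3) - 45788/13527 = 33463/(6 - (5*0 - 3)) - 45788/13527 = 33463/(6 - (0 - 3)) - 45788*1/13527 = 33463/(6 - 1*(-3)) - 45788/13527 = 33463/(6 + 3) - 45788/13527 = 33463/9 - 45788/13527 = 50249101/13527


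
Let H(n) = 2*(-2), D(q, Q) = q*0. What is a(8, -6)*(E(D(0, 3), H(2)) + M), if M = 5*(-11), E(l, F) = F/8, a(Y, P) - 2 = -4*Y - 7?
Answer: 4107/2 ≈ 2053.5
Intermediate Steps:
D(q, Q) = 0
a(Y, P) = -5 - 4*Y (a(Y, P) = 2 + (-4*Y - 7) = 2 + (-7 - 4*Y) = -5 - 4*Y)
H(n) = -4
E(l, F) = F/8 (E(l, F) = F*(⅛) = F/8)
M = -55
a(8, -6)*(E(D(0, 3), H(2)) + M) = (-5 - 4*8)*((⅛)*(-4) - 55) = (-5 - 32)*(-½ - 55) = -37*(-111/2) = 4107/2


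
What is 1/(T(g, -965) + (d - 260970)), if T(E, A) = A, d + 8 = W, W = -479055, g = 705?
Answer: -1/740998 ≈ -1.3495e-6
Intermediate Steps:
d = -479063 (d = -8 - 479055 = -479063)
1/(T(g, -965) + (d - 260970)) = 1/(-965 + (-479063 - 260970)) = 1/(-965 - 740033) = 1/(-740998) = -1/740998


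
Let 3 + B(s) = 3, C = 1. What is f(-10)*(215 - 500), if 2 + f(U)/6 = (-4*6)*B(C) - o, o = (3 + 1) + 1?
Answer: 11970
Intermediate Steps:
B(s) = 0 (B(s) = -3 + 3 = 0)
o = 5 (o = 4 + 1 = 5)
f(U) = -42 (f(U) = -12 + 6*(-4*6*0 - 1*5) = -12 + 6*(-24*0 - 5) = -12 + 6*(0 - 5) = -12 + 6*(-5) = -12 - 30 = -42)
f(-10)*(215 - 500) = -42*(215 - 500) = -42*(-285) = 11970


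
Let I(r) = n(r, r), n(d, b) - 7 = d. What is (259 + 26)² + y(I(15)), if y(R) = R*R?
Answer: 81709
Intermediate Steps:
n(d, b) = 7 + d
I(r) = 7 + r
y(R) = R²
(259 + 26)² + y(I(15)) = (259 + 26)² + (7 + 15)² = 285² + 22² = 81225 + 484 = 81709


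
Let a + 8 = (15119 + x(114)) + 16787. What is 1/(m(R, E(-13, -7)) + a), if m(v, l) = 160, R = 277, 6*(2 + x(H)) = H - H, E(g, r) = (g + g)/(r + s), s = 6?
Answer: 1/32056 ≈ 3.1195e-5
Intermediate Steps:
E(g, r) = 2*g/(6 + r) (E(g, r) = (g + g)/(r + 6) = (2*g)/(6 + r) = 2*g/(6 + r))
x(H) = -2 (x(H) = -2 + (H - H)/6 = -2 + (⅙)*0 = -2 + 0 = -2)
a = 31896 (a = -8 + ((15119 - 2) + 16787) = -8 + (15117 + 16787) = -8 + 31904 = 31896)
1/(m(R, E(-13, -7)) + a) = 1/(160 + 31896) = 1/32056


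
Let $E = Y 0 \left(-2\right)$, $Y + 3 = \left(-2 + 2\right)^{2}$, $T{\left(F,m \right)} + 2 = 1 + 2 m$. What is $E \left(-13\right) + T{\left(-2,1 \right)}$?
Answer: $1$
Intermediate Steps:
$T{\left(F,m \right)} = -1 + 2 m$ ($T{\left(F,m \right)} = -2 + \left(1 + 2 m\right) = -1 + 2 m$)
$Y = -3$ ($Y = -3 + \left(-2 + 2\right)^{2} = -3 + 0^{2} = -3 + 0 = -3$)
$E = 0$ ($E = \left(-3\right) 0 \left(-2\right) = 0 \left(-2\right) = 0$)
$E \left(-13\right) + T{\left(-2,1 \right)} = 0 \left(-13\right) + \left(-1 + 2 \cdot 1\right) = 0 + \left(-1 + 2\right) = 0 + 1 = 1$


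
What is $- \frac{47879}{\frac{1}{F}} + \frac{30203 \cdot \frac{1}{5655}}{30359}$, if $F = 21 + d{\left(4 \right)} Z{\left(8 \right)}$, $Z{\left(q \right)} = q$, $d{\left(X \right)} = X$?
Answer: $- \frac{435653304079912}{171680145} \approx -2.5376 \cdot 10^{6}$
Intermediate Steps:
$F = 53$ ($F = 21 + 4 \cdot 8 = 21 + 32 = 53$)
$- \frac{47879}{\frac{1}{F}} + \frac{30203 \cdot \frac{1}{5655}}{30359} = - \frac{47879}{\frac{1}{53}} + \frac{30203 \cdot \frac{1}{5655}}{30359} = - 47879 \frac{1}{\frac{1}{53}} + 30203 \cdot \frac{1}{5655} \cdot \frac{1}{30359} = \left(-47879\right) 53 + \frac{30203}{5655} \cdot \frac{1}{30359} = -2537587 + \frac{30203}{171680145} = - \frac{435653304079912}{171680145}$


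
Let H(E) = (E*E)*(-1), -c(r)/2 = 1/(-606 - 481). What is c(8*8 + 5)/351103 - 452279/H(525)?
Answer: 172611810983369/105191994875625 ≈ 1.6409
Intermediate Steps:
c(r) = 2/1087 (c(r) = -2/(-606 - 481) = -2/(-1087) = -2*(-1/1087) = 2/1087)
H(E) = -E² (H(E) = E²*(-1) = -E²)
c(8*8 + 5)/351103 - 452279/H(525) = (2/1087)/351103 - 452279/((-1*525²)) = (2/1087)*(1/351103) - 452279/((-1*275625)) = 2/381648961 - 452279/(-275625) = 2/381648961 - 452279*(-1/275625) = 2/381648961 + 452279/275625 = 172611810983369/105191994875625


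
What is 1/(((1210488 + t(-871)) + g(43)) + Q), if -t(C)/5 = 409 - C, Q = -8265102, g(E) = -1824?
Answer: -1/7062838 ≈ -1.4159e-7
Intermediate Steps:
t(C) = -2045 + 5*C (t(C) = -5*(409 - C) = -2045 + 5*C)
1/(((1210488 + t(-871)) + g(43)) + Q) = 1/(((1210488 + (-2045 + 5*(-871))) - 1824) - 8265102) = 1/(((1210488 + (-2045 - 4355)) - 1824) - 8265102) = 1/(((1210488 - 6400) - 1824) - 8265102) = 1/((1204088 - 1824) - 8265102) = 1/(1202264 - 8265102) = 1/(-7062838) = -1/7062838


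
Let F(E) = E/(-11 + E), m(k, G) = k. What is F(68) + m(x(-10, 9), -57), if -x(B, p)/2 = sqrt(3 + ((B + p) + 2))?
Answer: -160/57 ≈ -2.8070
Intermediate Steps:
x(B, p) = -2*sqrt(5 + B + p) (x(B, p) = -2*sqrt(3 + ((B + p) + 2)) = -2*sqrt(3 + (2 + B + p)) = -2*sqrt(5 + B + p))
F(68) + m(x(-10, 9), -57) = 68/(-11 + 68) - 2*sqrt(5 - 10 + 9) = 68/57 - 2*sqrt(4) = 68*(1/57) - 2*2 = 68/57 - 4 = -160/57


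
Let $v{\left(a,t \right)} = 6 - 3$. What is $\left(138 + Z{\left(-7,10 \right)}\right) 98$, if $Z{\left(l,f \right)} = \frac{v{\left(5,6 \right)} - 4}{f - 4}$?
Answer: $\frac{40523}{3} \approx 13508.0$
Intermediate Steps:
$v{\left(a,t \right)} = 3$ ($v{\left(a,t \right)} = 6 - 3 = 3$)
$Z{\left(l,f \right)} = - \frac{1}{-4 + f}$ ($Z{\left(l,f \right)} = \frac{3 - 4}{f - 4} = - \frac{1}{-4 + f}$)
$\left(138 + Z{\left(-7,10 \right)}\right) 98 = \left(138 - \frac{1}{-4 + 10}\right) 98 = \left(138 - \frac{1}{6}\right) 98 = \frac{827}{6} \cdot 98 = \frac{40523}{3}$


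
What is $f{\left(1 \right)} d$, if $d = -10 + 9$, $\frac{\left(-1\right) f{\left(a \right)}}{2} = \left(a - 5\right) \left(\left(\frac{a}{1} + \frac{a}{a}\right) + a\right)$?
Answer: $-24$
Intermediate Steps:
$f{\left(a \right)} = - 2 \left(1 + 2 a\right) \left(-5 + a\right)$ ($f{\left(a \right)} = - 2 \left(a - 5\right) \left(\left(\frac{a}{1} + \frac{a}{a}\right) + a\right) = - 2 \left(-5 + a\right) \left(\left(a 1 + 1\right) + a\right) = - 2 \left(-5 + a\right) \left(\left(a + 1\right) + a\right) = - 2 \left(-5 + a\right) \left(\left(1 + a\right) + a\right) = - 2 \left(-5 + a\right) \left(1 + 2 a\right) = - 2 \left(1 + 2 a\right) \left(-5 + a\right)$)
$d = -1$
$f{\left(1 \right)} d = \left(10 - 4 \cdot 1^{2} + 18 \cdot 1\right) \left(-1\right) = \left(10 - 4 + 18\right) \left(-1\right) = 24 \left(-1\right) = -24$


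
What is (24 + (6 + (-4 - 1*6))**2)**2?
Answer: 1600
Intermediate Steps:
(24 + (6 + (-4 - 1*6))**2)**2 = (24 + (6 + (-4 - 6))**2)**2 = (24 + (6 - 10)**2)**2 = (24 + (-4)**2)**2 = (24 + 16)**2 = 40**2 = 1600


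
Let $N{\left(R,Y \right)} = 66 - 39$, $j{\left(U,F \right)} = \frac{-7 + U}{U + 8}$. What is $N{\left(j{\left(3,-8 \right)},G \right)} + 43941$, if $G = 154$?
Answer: $43968$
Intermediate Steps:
$j{\left(U,F \right)} = \frac{-7 + U}{8 + U}$
$N{\left(R,Y \right)} = 27$ ($N{\left(R,Y \right)} = 66 - 39 = 27$)
$N{\left(j{\left(3,-8 \right)},G \right)} + 43941 = 27 + 43941 = 43968$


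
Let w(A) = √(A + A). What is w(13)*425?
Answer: 425*√26 ≈ 2167.1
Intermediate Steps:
w(A) = √2*√A (w(A) = √(2*A) = √2*√A)
w(13)*425 = (√2*√13)*425 = √26*425 = 425*√26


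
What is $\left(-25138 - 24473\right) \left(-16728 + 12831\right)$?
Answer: $193334067$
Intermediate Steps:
$\left(-25138 - 24473\right) \left(-16728 + 12831\right) = \left(-49611\right) \left(-3897\right) = 193334067$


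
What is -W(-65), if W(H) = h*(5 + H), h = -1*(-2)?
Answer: 120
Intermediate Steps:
h = 2
W(H) = 10 + 2*H (W(H) = 2*(5 + H) = 10 + 2*H)
-W(-65) = -(10 + 2*(-65)) = -(10 - 130) = -1*(-120) = 120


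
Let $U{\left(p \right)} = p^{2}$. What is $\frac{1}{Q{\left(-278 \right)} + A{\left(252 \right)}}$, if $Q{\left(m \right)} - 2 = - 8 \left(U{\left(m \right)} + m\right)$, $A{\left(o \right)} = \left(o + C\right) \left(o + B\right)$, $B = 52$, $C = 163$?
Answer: $- \frac{1}{489886} \approx -2.0413 \cdot 10^{-6}$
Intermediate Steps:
$A{\left(o \right)} = \left(52 + o\right) \left(163 + o\right)$ ($A{\left(o \right)} = \left(o + 163\right) \left(o + 52\right) = \left(163 + o\right) \left(52 + o\right) = \left(52 + o\right) \left(163 + o\right)$)
$Q{\left(m \right)} = 2 - 8 m - 8 m^{2}$ ($Q{\left(m \right)} = 2 - 8 \left(m^{2} + m\right) = 2 - 8 \left(m + m^{2}\right) = 2 - \left(8 m + 8 m^{2}\right) = 2 - 8 m - 8 m^{2}$)
$\frac{1}{Q{\left(-278 \right)} + A{\left(252 \right)}} = \frac{1}{\left(2 - -2224 - 8 \left(-278\right)^{2}\right) + \left(8476 + 252^{2} + 215 \cdot 252\right)} = \frac{1}{\left(2 + 2224 - 618272\right) + \left(8476 + 63504 + 54180\right)} = \frac{1}{\left(2 + 2224 - 618272\right) + 126160} = \frac{1}{-616046 + 126160} = \frac{1}{-489886} = - \frac{1}{489886}$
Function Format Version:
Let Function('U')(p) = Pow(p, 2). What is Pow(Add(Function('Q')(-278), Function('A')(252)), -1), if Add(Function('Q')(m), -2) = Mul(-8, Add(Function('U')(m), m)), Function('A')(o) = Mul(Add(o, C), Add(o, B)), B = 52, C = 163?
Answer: Rational(-1, 489886) ≈ -2.0413e-6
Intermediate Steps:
Function('A')(o) = Mul(Add(52, o), Add(163, o)) (Function('A')(o) = Mul(Add(o, 163), Add(o, 52)) = Mul(Add(163, o), Add(52, o)) = Mul(Add(52, o), Add(163, o)))
Function('Q')(m) = Add(2, Mul(-8, m), Mul(-8, Pow(m, 2))) (Function('Q')(m) = Add(2, Mul(-8, Add(Pow(m, 2), m))) = Add(2, Mul(-8, Add(m, Pow(m, 2)))) = Add(2, Add(Mul(-8, m), Mul(-8, Pow(m, 2)))) = Add(2, Mul(-8, m), Mul(-8, Pow(m, 2))))
Pow(Add(Function('Q')(-278), Function('A')(252)), -1) = Pow(Add(Add(2, Mul(-8, -278), Mul(-8, Pow(-278, 2))), Add(8476, Pow(252, 2), Mul(215, 252))), -1) = Pow(Add(Add(2, 2224, Mul(-8, 77284)), Add(8476, 63504, 54180)), -1) = Pow(Add(Add(2, 2224, -618272), 126160), -1) = Pow(Add(-616046, 126160), -1) = Pow(-489886, -1) = Rational(-1, 489886)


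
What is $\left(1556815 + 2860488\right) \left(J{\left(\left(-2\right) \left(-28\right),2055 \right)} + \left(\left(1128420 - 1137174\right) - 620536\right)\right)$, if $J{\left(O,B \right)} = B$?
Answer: $-2770687047205$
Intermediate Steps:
$\left(1556815 + 2860488\right) \left(J{\left(\left(-2\right) \left(-28\right),2055 \right)} + \left(\left(1128420 - 1137174\right) - 620536\right)\right) = \left(1556815 + 2860488\right) \left(2055 + \left(\left(1128420 - 1137174\right) - 620536\right)\right) = 4417303 \left(2055 - 629290\right) = 4417303 \left(-627235\right) = -2770687047205$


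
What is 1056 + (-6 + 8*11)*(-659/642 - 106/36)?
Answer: 703360/963 ≈ 730.38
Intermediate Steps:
1056 + (-6 + 8*11)*(-659/642 - 106/36) = 1056 + (-6 + 88)*(-659*1/642 - 106*1/36) = 1056 + 82*(-659/642 - 53/18) = 1056 + 82*(-3824/963) = 1056 - 313568/963 = 703360/963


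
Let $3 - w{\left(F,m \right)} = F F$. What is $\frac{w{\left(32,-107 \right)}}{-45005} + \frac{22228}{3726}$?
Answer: $\frac{502087693}{83844315} \approx 5.9883$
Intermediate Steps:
$w{\left(F,m \right)} = 3 - F^{2}$ ($w{\left(F,m \right)} = 3 - F F = 3 - F^{2}$)
$\frac{w{\left(32,-107 \right)}}{-45005} + \frac{22228}{3726} = \frac{3 - 32^{2}}{-45005} + \frac{22228}{3726} = \left(3 - 1024\right) \left(- \frac{1}{45005}\right) + 22228 \cdot \frac{1}{3726} = \left(3 - 1024\right) \left(- \frac{1}{45005}\right) + \frac{11114}{1863} = \left(-1021\right) \left(- \frac{1}{45005}\right) + \frac{11114}{1863} = \frac{1021}{45005} + \frac{11114}{1863} = \frac{502087693}{83844315}$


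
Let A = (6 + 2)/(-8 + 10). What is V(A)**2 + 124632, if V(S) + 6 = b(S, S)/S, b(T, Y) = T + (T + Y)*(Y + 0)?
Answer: 124641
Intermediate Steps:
A = 4 (A = 8/2 = 8*(1/2) = 4)
b(T, Y) = T + Y*(T + Y) (b(T, Y) = T + (T + Y)*Y = T + Y*(T + Y))
V(S) = -6 + (S + 2*S**2)/S (V(S) = -6 + (S + S**2 + S*S)/S = -6 + (S + S**2 + S**2)/S = -6 + (S + 2*S**2)/S)
V(A)**2 + 124632 = (-5 + 2*4)**2 + 124632 = (-5 + 8)**2 + 124632 = 3**2 + 124632 = 9 + 124632 = 124641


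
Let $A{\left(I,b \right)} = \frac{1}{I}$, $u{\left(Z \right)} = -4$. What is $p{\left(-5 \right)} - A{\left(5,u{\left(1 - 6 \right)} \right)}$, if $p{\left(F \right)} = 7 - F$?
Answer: $\frac{59}{5} \approx 11.8$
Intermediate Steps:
$p{\left(-5 \right)} - A{\left(5,u{\left(1 - 6 \right)} \right)} = \left(7 - -5\right) - \frac{1}{5} = \left(7 + 5\right) - \frac{1}{5} = 12 - \frac{1}{5} = \frac{59}{5}$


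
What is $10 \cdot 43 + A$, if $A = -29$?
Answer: $401$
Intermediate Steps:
$10 \cdot 43 + A = 10 \cdot 43 - 29 = 430 - 29 = 401$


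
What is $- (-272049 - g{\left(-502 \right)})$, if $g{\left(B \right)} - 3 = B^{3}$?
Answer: $-126233956$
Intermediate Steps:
$g{\left(B \right)} = 3 + B^{3}$
$- (-272049 - g{\left(-502 \right)}) = - (-272049 - \left(3 + \left(-502\right)^{3}\right)) = - (-272049 - \left(3 - 126506008\right)) = - (-272049 - -126506005) = - (-272049 + 126506005) = \left(-1\right) 126233956 = -126233956$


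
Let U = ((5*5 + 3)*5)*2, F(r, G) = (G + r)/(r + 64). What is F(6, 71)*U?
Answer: 308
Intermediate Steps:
F(r, G) = (G + r)/(64 + r)
U = 280 (U = ((25 + 3)*5)*2 = (28*5)*2 = 140*2 = 280)
F(6, 71)*U = ((71 + 6)/(64 + 6))*280 = (77/70)*280 = ((1/70)*77)*280 = (11/10)*280 = 308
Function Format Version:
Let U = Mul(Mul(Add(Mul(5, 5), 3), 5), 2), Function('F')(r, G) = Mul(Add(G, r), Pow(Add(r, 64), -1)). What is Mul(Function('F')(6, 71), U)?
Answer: 308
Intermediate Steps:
Function('F')(r, G) = Mul(Pow(Add(64, r), -1), Add(G, r)) (Function('F')(r, G) = Mul(Add(G, r), Pow(Add(64, r), -1)) = Mul(Pow(Add(64, r), -1), Add(G, r)))
U = 280 (U = Mul(Mul(Add(25, 3), 5), 2) = Mul(Mul(28, 5), 2) = Mul(140, 2) = 280)
Mul(Function('F')(6, 71), U) = Mul(Mul(Pow(Add(64, 6), -1), Add(71, 6)), 280) = Mul(Mul(Pow(70, -1), 77), 280) = Mul(Mul(Rational(1, 70), 77), 280) = Mul(Rational(11, 10), 280) = 308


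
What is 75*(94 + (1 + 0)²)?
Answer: 7125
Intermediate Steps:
75*(94 + (1 + 0)²) = 75*(94 + 1²) = 75*(94 + 1) = 75*95 = 7125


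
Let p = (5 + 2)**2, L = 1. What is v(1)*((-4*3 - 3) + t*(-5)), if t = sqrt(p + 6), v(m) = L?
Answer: -15 - 5*sqrt(55) ≈ -52.081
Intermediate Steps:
v(m) = 1
p = 49 (p = 7**2 = 49)
t = sqrt(55) (t = sqrt(49 + 6) = sqrt(55) ≈ 7.4162)
v(1)*((-4*3 - 3) + t*(-5)) = 1*((-4*3 - 3) + sqrt(55)*(-5)) = 1*((-12 - 3) - 5*sqrt(55)) = 1*(-15 - 5*sqrt(55)) = -15 - 5*sqrt(55)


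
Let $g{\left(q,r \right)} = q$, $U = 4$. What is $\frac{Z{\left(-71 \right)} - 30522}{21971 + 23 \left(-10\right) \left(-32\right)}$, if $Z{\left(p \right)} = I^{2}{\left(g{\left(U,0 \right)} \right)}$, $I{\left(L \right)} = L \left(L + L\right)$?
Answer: $- \frac{29498}{29331} \approx -1.0057$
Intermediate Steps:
$I{\left(L \right)} = 2 L^{2}$ ($I{\left(L \right)} = L 2 L = 2 L^{2}$)
$Z{\left(p \right)} = 1024$ ($Z{\left(p \right)} = \left(2 \cdot 4^{2}\right)^{2} = \left(2 \cdot 16\right)^{2} = 32^{2} = 1024$)
$\frac{Z{\left(-71 \right)} - 30522}{21971 + 23 \left(-10\right) \left(-32\right)} = \frac{1024 - 30522}{21971 + 23 \left(-10\right) \left(-32\right)} = - \frac{29498}{21971 - -7360} = - \frac{29498}{21971 + 7360} = - \frac{29498}{29331}$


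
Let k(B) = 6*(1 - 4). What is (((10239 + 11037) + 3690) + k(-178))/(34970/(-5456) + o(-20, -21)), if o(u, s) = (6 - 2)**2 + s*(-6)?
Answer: 7562016/41099 ≈ 184.00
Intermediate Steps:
k(B) = -18 (k(B) = 6*(-3) = -18)
o(u, s) = 16 - 6*s (o(u, s) = 4**2 - 6*s = 16 - 6*s)
(((10239 + 11037) + 3690) + k(-178))/(34970/(-5456) + o(-20, -21)) = (((10239 + 11037) + 3690) - 18)/(34970/(-5456) + (16 - 6*(-21))) = ((21276 + 3690) - 18)/(34970*(-1/5456) + (16 + 126)) = (24966 - 18)/(-17485/2728 + 142) = 24948/(369891/2728) = 24948*(2728/369891) = 7562016/41099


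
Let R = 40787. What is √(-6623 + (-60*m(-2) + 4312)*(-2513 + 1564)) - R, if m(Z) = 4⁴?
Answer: -40787 + √10477929 ≈ -37550.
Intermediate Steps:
m(Z) = 256
√(-6623 + (-60*m(-2) + 4312)*(-2513 + 1564)) - R = √(-6623 + (-60*256 + 4312)*(-2513 + 1564)) - 1*40787 = √(-6623 + (-15360 + 4312)*(-949)) - 40787 = √(-6623 - 11048*(-949)) - 40787 = √(-6623 + 10484552) - 40787 = √10477929 - 40787 = -40787 + √10477929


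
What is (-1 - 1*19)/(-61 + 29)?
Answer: 5/8 ≈ 0.62500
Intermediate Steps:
(-1 - 1*19)/(-61 + 29) = (-1 - 19)/(-32) = -20*(-1/32) = 5/8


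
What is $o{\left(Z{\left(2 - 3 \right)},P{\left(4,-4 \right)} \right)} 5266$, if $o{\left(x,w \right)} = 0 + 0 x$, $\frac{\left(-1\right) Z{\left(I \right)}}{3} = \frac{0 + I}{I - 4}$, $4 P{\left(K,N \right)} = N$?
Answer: $0$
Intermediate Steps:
$P{\left(K,N \right)} = \frac{N}{4}$
$Z{\left(I \right)} = - \frac{3 I}{-4 + I}$ ($Z{\left(I \right)} = - 3 \frac{0 + I}{I - 4} = - 3 \frac{I}{-4 + I} = - \frac{3 I}{-4 + I}$)
$o{\left(x,w \right)} = 0$ ($o{\left(x,w \right)} = 0 + 0 = 0$)
$o{\left(Z{\left(2 - 3 \right)},P{\left(4,-4 \right)} \right)} 5266 = 0 \cdot 5266 = 0$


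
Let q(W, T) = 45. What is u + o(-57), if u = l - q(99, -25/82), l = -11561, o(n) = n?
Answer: -11663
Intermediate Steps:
u = -11606 (u = -11561 - 1*45 = -11561 - 45 = -11606)
u + o(-57) = -11606 - 57 = -11663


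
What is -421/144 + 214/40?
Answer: 1747/720 ≈ 2.4264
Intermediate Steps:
-421/144 + 214/40 = -421*1/144 + 214*(1/40) = -421/144 + 107/20 = 1747/720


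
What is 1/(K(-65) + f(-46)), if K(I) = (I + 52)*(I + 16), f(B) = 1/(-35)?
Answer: 35/22294 ≈ 0.0015699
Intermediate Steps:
f(B) = -1/35
K(I) = (16 + I)*(52 + I) (K(I) = (52 + I)*(16 + I) = (16 + I)*(52 + I))
1/(K(-65) + f(-46)) = 1/((832 + (-65)**2 + 68*(-65)) - 1/35) = 1/((832 + 4225 - 4420) - 1/35) = 1/(637 - 1/35) = 1/(22294/35) = 35/22294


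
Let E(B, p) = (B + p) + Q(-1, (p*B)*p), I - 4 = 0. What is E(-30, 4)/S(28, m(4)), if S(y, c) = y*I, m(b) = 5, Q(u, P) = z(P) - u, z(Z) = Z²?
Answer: 230375/112 ≈ 2056.9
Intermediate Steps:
I = 4 (I = 4 + 0 = 4)
Q(u, P) = P² - u
E(B, p) = 1 + B + p + B²*p⁴ (E(B, p) = (B + p) + (((p*B)*p)² - 1*(-1)) = (B + p) + (((B*p)*p)² + 1) = (B + p) + ((B*p²)² + 1) = (B + p) + (B²*p⁴ + 1) = (B + p) + (1 + B²*p⁴) = 1 + B + p + B²*p⁴)
S(y, c) = 4*y (S(y, c) = y*4 = 4*y)
E(-30, 4)/S(28, m(4)) = (1 - 30 + 4 + (-30)²*4⁴)/((4*28)) = (1 - 30 + 4 + 900*256)/112 = (1 - 30 + 4 + 230400)*(1/112) = 230375*(1/112) = 230375/112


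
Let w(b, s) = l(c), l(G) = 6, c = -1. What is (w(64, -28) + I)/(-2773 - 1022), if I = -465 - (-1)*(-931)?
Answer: 278/759 ≈ 0.36627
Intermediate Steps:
w(b, s) = 6
I = -1396 (I = -465 - 1*931 = -465 - 931 = -1396)
(w(64, -28) + I)/(-2773 - 1022) = (6 - 1396)/(-2773 - 1022) = -1390/(-3795) = -1390*(-1/3795) = 278/759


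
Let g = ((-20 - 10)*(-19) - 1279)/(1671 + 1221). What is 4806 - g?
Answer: 13899661/2892 ≈ 4806.2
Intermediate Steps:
g = -709/2892 (g = (-30*(-19) - 1279)/2892 = (570 - 1279)*(1/2892) = -709*1/2892 = -709/2892 ≈ -0.24516)
4806 - g = 4806 - 1*(-709/2892) = 4806 + 709/2892 = 13899661/2892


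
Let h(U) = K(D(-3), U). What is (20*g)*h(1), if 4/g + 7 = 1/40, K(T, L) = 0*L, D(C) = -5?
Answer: 0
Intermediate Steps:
K(T, L) = 0
g = -160/279 (g = 4/(-7 + 1/40) = 4/(-279/40) = 4*(-40/279) = -160/279 ≈ -0.57348)
h(U) = 0
(20*g)*h(1) = (20*(-160/279))*0 = -3200/279*0 = 0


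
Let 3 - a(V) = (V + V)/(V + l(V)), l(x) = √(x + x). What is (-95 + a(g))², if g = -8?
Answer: 219008/25 + 3744*I/25 ≈ 8760.3 + 149.76*I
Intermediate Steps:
l(x) = √2*√x (l(x) = √(2*x) = √2*√x)
a(V) = 3 - 2*V/(V + √2*√V) (a(V) = 3 - (V + V)/(V + √2*√V) = 3 - 2*V/(V + √2*√V))
(-95 + a(g))² = (-95 + (-8 + 3*√2*√(-8))/(-8 + √2*√(-8)))² = (-95 + (-8 + 3*√2*(2*I*√2))/(-8 + √2*(2*I*√2)))² = (-95 + (-8 + 12*I)/(-8 + 4*I))² = (-95 + ((-8 - 4*I)/80)*(-8 + 12*I))² = (-95 + (-8 - 4*I)*(-8 + 12*I)/80)²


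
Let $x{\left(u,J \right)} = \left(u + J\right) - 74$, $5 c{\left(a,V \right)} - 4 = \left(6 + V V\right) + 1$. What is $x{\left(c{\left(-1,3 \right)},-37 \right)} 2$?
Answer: $-214$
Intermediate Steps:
$c{\left(a,V \right)} = \frac{11}{5} + \frac{V^{2}}{5}$ ($c{\left(a,V \right)} = \frac{4}{5} + \frac{\left(6 + V V\right) + 1}{5} = \frac{4}{5} + \frac{\left(6 + V^{2}\right) + 1}{5} = \frac{4}{5} + \frac{7 + V^{2}}{5} = \frac{4}{5} + \left(\frac{7}{5} + \frac{V^{2}}{5}\right) = \frac{11}{5} + \frac{V^{2}}{5}$)
$x{\left(u,J \right)} = -74 + J + u$ ($x{\left(u,J \right)} = \left(J + u\right) - 74 = -74 + J + u$)
$x{\left(c{\left(-1,3 \right)},-37 \right)} 2 = \left(-74 - 37 + \left(\frac{11}{5} + \frac{3^{2}}{5}\right)\right) 2 = \left(-74 - 37 + \left(\frac{11}{5} + \frac{1}{5} \cdot 9\right)\right) 2 = \left(-74 - 37 + \left(\frac{11}{5} + \frac{9}{5}\right)\right) 2 = \left(-74 - 37 + 4\right) 2 = \left(-107\right) 2 = -214$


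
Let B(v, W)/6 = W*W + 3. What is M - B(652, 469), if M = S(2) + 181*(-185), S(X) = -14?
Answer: -1353283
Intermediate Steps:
B(v, W) = 18 + 6*W² (B(v, W) = 6*(W*W + 3) = 6*(W² + 3) = 6*(3 + W²) = 18 + 6*W²)
M = -33499 (M = -14 + 181*(-185) = -14 - 33485 = -33499)
M - B(652, 469) = -33499 - (18 + 6*469²) = -33499 - (18 + 6*219961) = -33499 - (18 + 1319766) = -33499 - 1*1319784 = -33499 - 1319784 = -1353283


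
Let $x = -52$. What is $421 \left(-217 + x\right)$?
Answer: $-113249$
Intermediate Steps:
$421 \left(-217 + x\right) = 421 \left(-217 - 52\right) = 421 \left(-269\right) = -113249$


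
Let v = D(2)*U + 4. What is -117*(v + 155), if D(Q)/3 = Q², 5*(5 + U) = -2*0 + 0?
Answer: -11583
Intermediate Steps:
U = -5 (U = -5 + (-2*0 + 0)/5 = -5 + (0 + 0)/5 = -5 + (⅕)*0 = -5 + 0 = -5)
D(Q) = 3*Q²
v = -56 (v = (3*2²)*(-5) + 4 = (3*4)*(-5) + 4 = 12*(-5) + 4 = -60 + 4 = -56)
-117*(v + 155) = -117*(-56 + 155) = -117*99 = -11583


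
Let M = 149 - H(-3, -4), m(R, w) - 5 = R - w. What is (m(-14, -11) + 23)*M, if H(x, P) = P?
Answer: 3825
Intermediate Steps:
m(R, w) = 5 + R - w (m(R, w) = 5 + (R - w) = 5 + R - w)
M = 153 (M = 149 - 1*(-4) = 149 + 4 = 153)
(m(-14, -11) + 23)*M = ((5 - 14 - 1*(-11)) + 23)*153 = ((5 - 14 + 11) + 23)*153 = (2 + 23)*153 = 25*153 = 3825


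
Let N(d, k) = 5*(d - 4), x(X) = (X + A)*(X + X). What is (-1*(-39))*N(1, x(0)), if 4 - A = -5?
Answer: -585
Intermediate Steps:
A = 9 (A = 4 - 1*(-5) = 4 + 5 = 9)
x(X) = 2*X*(9 + X) (x(X) = (X + 9)*(X + X) = (9 + X)*(2*X) = 2*X*(9 + X))
N(d, k) = -20 + 5*d (N(d, k) = 5*(-4 + d) = -20 + 5*d)
(-1*(-39))*N(1, x(0)) = (-1*(-39))*(-20 + 5*1) = 39*(-20 + 5) = 39*(-15) = -585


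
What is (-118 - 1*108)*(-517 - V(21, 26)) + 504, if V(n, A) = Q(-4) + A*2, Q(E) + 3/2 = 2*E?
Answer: 126951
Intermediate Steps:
Q(E) = -3/2 + 2*E
V(n, A) = -19/2 + 2*A (V(n, A) = (-3/2 + 2*(-4)) + A*2 = (-3/2 - 8) + 2*A = -19/2 + 2*A)
(-118 - 1*108)*(-517 - V(21, 26)) + 504 = (-118 - 1*108)*(-517 - (-19/2 + 2*26)) + 504 = (-118 - 108)*(-517 - (-19/2 + 52)) + 504 = -226*(-517 - 1*85/2) + 504 = -226*(-517 - 85/2) + 504 = -226*(-1119/2) + 504 = 126447 + 504 = 126951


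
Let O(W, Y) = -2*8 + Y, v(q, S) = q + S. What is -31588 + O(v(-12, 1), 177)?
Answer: -31427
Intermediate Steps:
v(q, S) = S + q
O(W, Y) = -16 + Y
-31588 + O(v(-12, 1), 177) = -31588 + (-16 + 177) = -31588 + 161 = -31427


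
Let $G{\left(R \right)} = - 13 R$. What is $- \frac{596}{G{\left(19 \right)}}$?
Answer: $\frac{596}{247} \approx 2.413$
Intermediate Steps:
$- \frac{596}{G{\left(19 \right)}} = - \frac{596}{\left(-13\right) 19} = - \frac{596}{-247} = - \frac{596 \left(-1\right)}{247} = \left(-1\right) \left(- \frac{596}{247}\right) = \frac{596}{247}$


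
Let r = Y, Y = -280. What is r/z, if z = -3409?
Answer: 40/487 ≈ 0.082136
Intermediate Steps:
r = -280
r/z = -280/(-3409) = -280*(-1/3409) = 40/487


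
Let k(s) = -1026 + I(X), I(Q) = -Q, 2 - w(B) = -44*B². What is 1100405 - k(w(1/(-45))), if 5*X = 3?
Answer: 5507158/5 ≈ 1.1014e+6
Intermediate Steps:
X = ⅗ (X = (⅕)*3 = ⅗ ≈ 0.60000)
w(B) = 2 + 44*B² (w(B) = 2 - (-44)*B² = 2 + 44*B²)
k(s) = -5133/5 (k(s) = -1026 - 1*⅗ = -1026 - ⅗ = -5133/5)
1100405 - k(w(1/(-45))) = 1100405 - 1*(-5133/5) = 1100405 + 5133/5 = 5507158/5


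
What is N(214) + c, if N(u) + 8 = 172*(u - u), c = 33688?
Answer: 33680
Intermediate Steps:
N(u) = -8 (N(u) = -8 + 172*(u - u) = -8 + 172*0 = -8 + 0 = -8)
N(214) + c = -8 + 33688 = 33680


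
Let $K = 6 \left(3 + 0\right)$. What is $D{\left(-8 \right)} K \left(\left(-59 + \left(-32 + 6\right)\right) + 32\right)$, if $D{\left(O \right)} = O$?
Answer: $7632$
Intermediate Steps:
$K = 18$ ($K = 6 \cdot 3 = 18$)
$D{\left(-8 \right)} K \left(\left(-59 + \left(-32 + 6\right)\right) + 32\right) = \left(-8\right) 18 \left(\left(-59 + \left(-32 + 6\right)\right) + 32\right) = - 144 \left(\left(-59 - 26\right) + 32\right) = - 144 \left(-85 + 32\right) = \left(-144\right) \left(-53\right) = 7632$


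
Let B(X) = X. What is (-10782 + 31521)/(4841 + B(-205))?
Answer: 20739/4636 ≈ 4.4735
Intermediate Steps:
(-10782 + 31521)/(4841 + B(-205)) = (-10782 + 31521)/(4841 - 205) = 20739/4636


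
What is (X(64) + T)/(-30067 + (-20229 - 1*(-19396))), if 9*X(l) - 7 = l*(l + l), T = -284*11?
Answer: 2213/30900 ≈ 0.071618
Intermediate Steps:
T = -3124
X(l) = 7/9 + 2*l²/9 (X(l) = 7/9 + (l*(l + l))/9 = 7/9 + (l*(2*l))/9 = 7/9 + (2*l²)/9 = 7/9 + 2*l²/9)
(X(64) + T)/(-30067 + (-20229 - 1*(-19396))) = ((7/9 + (2/9)*64²) - 3124)/(-30067 + (-20229 - 1*(-19396))) = ((7/9 + (2/9)*4096) - 3124)/(-30067 + (-20229 + 19396)) = ((7/9 + 8192/9) - 3124)/(-30067 - 833) = (911 - 3124)/(-30900) = -2213*(-1/30900) = 2213/30900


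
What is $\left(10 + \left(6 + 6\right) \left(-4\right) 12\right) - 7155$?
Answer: $-7721$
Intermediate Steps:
$\left(10 + \left(6 + 6\right) \left(-4\right) 12\right) - 7155 = \left(10 + 12 \left(-4\right) 12\right) - 7155 = \left(10 - 576\right) - 7155 = -566 - 7155 = -7721$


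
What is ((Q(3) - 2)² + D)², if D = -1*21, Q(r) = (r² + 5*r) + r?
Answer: 364816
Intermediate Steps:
Q(r) = r² + 6*r
D = -21
((Q(3) - 2)² + D)² = ((3*(6 + 3) - 2)² - 21)² = ((3*9 - 2)² - 21)² = ((27 - 2)² - 21)² = (25² - 21)² = (625 - 21)² = 604² = 364816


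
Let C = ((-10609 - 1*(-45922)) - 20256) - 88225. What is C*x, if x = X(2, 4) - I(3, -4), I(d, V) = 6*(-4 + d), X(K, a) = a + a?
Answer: -1024352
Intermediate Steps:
C = -73168 (C = ((-10609 + 45922) - 20256) - 88225 = (35313 - 20256) - 88225 = 15057 - 88225 = -73168)
X(K, a) = 2*a
I(d, V) = -24 + 6*d
x = 14 (x = 2*4 - (-24 + 6*3) = 8 - (-24 + 18) = 8 - 1*(-6) = 8 + 6 = 14)
C*x = -73168*14 = -1024352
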